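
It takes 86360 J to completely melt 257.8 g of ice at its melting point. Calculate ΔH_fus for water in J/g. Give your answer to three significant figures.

ΔH_fus = q / m = 86360 / 257.8 = 335 J/g

ΔH_fus = 335 J/g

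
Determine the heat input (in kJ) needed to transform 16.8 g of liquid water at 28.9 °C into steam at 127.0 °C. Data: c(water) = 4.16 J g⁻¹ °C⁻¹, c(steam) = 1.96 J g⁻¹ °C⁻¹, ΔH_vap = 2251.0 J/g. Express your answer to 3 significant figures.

q1 (heat water 28.9→100.0 °C): 16.8 × 4.16 × 71.1 = 4969 J
q2 (vaporize at 100 °C): 16.8 × 2251.0 = 37817 J
q3 (heat steam 100.0→127.0 °C): 16.8 × 1.96 × 27.0 = 889 J
Total: 4969 + 37817 + 889 = 43675 J = 43.7 kJ

q = 43.7 kJ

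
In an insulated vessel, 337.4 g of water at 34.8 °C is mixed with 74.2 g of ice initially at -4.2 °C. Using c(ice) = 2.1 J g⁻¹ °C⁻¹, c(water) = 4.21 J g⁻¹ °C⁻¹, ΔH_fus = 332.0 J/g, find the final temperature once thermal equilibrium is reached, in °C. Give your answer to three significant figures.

T_f = 13.9 °C

Heat to bring ice to 0 °C and melt it: q₁ = 74.2×2.1×4.2 + 74.2×332.0 = 25289 J
Heat the water can supply cooling to 0 °C: 337.4×4.21×34.8 = 49431.8 J > q₁, so all ice melts.
Energy balance: 337.4×4.21×(34.8 − T) = 25289 + 74.2×4.21×(T − 0)
1420.454(34.8 − T) = 25289 + 312.382 T
49431.8 − 25289 = 1732.836 T
T = 24142.8 / 1732.836 = 13.93 °C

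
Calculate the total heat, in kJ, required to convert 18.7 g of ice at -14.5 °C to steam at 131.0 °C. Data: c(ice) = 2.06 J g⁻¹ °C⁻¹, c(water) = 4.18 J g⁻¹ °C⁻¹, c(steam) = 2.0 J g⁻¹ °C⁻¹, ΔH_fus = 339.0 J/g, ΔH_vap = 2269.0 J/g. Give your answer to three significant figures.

q = 58.3 kJ

q1 (heat ice -14.5→0.0 °C): 18.7 × 2.06 × 14.5 = 559 J
q2 (melt at 0 °C): 18.7 × 339.0 = 6339 J
q3 (heat water 0.0→100.0 °C): 18.7 × 4.18 × 100.0 = 7817 J
q4 (vaporize at 100 °C): 18.7 × 2269.0 = 42430 J
q5 (heat steam 100.0→131.0 °C): 18.7 × 2.0 × 31.0 = 1159 J
Total: 559 + 6339 + 7817 + 42430 + 1159 = 58304 J = 58.3 kJ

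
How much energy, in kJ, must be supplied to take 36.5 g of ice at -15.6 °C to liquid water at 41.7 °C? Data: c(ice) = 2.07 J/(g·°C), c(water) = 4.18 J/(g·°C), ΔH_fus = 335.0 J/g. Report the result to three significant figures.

q = 19.8 kJ

q1 (heat ice -15.6→0.0 °C): 36.5 × 2.07 × 15.6 = 1179 J
q2 (melt at 0 °C): 36.5 × 335.0 = 12228 J
q3 (heat water 0.0→41.7 °C): 36.5 × 4.18 × 41.7 = 6362 J
Total: 1179 + 12228 + 6362 = 19769 J = 19.8 kJ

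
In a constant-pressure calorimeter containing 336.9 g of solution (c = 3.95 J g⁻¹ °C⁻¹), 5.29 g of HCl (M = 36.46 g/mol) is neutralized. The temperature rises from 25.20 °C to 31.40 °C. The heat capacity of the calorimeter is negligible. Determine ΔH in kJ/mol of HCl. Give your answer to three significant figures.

ΔH = -56.9 kJ/mol

|ΔT| = |31.40 − 25.20| = 6.20 °C
|q_surr| = (336.9 × 3.95) × 6.20 = 1330.755 × 6.20 = 8251 J
n(HCl) = 5.29 / 36.46 = 0.1451 mol
Temperature rose, so q_rxn = −|q_surr| = -8.251 kJ
ΔH = q_rxn / n = -56.86 kJ/mol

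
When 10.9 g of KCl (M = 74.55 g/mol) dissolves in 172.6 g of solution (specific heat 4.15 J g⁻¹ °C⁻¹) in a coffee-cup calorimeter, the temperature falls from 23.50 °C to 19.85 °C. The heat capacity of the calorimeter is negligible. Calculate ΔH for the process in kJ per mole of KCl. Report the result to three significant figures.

|ΔT| = |19.85 − 23.50| = 3.65 °C
|q_surr| = (172.6 × 4.15) × 3.65 = 716.29 × 3.65 = 2614 J
n(KCl) = 10.9 / 74.55 = 0.1462 mol
Temperature fell, so q_rxn = +|q_surr| = 2.614 kJ
ΔH = q_rxn / n = 17.88 kJ/mol

ΔH = 17.9 kJ/mol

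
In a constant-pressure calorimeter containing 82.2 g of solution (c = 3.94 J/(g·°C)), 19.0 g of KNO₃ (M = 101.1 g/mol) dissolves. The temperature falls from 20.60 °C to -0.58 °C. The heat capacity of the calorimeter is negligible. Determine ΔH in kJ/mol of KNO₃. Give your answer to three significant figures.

|ΔT| = |-0.58 − 20.60| = 21.18 °C
|q_surr| = (82.2 × 3.94) × 21.18 = 323.868 × 21.18 = 6860 J
n(KNO₃) = 19.0 / 101.1 = 0.1879 mol
Temperature fell, so q_rxn = +|q_surr| = 6.860 kJ
ΔH = q_rxn / n = 36.51 kJ/mol

ΔH = 36.5 kJ/mol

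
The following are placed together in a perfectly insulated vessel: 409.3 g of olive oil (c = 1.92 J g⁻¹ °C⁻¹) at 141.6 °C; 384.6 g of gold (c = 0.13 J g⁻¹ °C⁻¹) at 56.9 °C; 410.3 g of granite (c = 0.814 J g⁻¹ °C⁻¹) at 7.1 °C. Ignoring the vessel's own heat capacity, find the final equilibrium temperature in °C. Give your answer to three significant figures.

T_f = 99.6 °C

Σ mᵢcᵢ(T − Tᵢ) = 0  ⇒  T = Σ mᵢcᵢTᵢ / Σ mᵢcᵢ
Σ mᵢcᵢ = 409.3×1.92 + 384.6×0.13 + 410.3×0.814 = 1169.8382
Σ mᵢcᵢTᵢ = 785.856×141.6 + 49.998×56.9 + 333.9842×7.1 = 116490
T = 116490 / 1169.8382 = 99.58 °C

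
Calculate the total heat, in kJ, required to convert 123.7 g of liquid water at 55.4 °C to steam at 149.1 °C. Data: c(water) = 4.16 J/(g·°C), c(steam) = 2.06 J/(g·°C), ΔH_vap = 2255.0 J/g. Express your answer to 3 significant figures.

q1 (heat water 55.4→100.0 °C): 123.7 × 4.16 × 44.6 = 22951 J
q2 (vaporize at 100 °C): 123.7 × 2255.0 = 278944 J
q3 (heat steam 100.0→149.1 °C): 123.7 × 2.06 × 49.1 = 12512 J
Total: 22951 + 278944 + 12512 = 314407 J = 314 kJ

q = 314 kJ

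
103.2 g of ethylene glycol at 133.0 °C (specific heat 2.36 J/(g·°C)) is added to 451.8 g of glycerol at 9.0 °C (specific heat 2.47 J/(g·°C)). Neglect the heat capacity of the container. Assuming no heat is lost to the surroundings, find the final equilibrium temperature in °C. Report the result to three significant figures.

Heat lost by ethylene glycol = heat gained by glycerol.
(103.2)(2.36)(133.0 − T) = (451.8)(2.47)(T − 9.0)
243.552 (133.0 − T) = 1115.946 (T − 9.0)
32392 − 243.552 T = 1115.946 T − 10044
42436 = 1359.498 T
T = 31.21 °C

T_f = 31.2 °C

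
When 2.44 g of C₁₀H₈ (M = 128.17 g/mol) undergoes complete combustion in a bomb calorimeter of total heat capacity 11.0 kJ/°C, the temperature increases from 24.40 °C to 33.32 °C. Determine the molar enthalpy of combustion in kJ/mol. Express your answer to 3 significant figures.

ΔH = -5150 kJ/mol

ΔT = 33.32 − 24.40 = 8.92 °C
q_cal = C_cal × ΔT = 11.0 × 8.92 = 98.12 kJ
n = 2.44 / 128.17 = 0.01904 mol
q_rxn = −q_cal = -98.12 kJ
ΔH = -98.12 / 0.01904 = -5153 kJ/mol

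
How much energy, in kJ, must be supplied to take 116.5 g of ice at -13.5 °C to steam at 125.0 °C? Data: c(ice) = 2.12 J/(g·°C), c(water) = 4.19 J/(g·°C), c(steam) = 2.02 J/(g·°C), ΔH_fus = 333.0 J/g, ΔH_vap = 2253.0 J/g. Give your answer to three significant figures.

q = 359 kJ

q1 (heat ice -13.5→0.0 °C): 116.5 × 2.12 × 13.5 = 3334 J
q2 (melt at 0 °C): 116.5 × 333.0 = 38795 J
q3 (heat water 0.0→100.0 °C): 116.5 × 4.19 × 100.0 = 48814 J
q4 (vaporize at 100 °C): 116.5 × 2253.0 = 262475 J
q5 (heat steam 100.0→125.0 °C): 116.5 × 2.02 × 25.0 = 5883 J
Total: 3334 + 38795 + 48814 + 262475 + 5883 = 359301 J = 359 kJ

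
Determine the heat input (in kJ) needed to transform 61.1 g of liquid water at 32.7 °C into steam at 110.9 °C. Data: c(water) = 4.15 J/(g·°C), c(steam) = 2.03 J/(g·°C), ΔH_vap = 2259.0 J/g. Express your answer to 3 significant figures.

q = 156 kJ

q1 (heat water 32.7→100.0 °C): 61.1 × 4.15 × 67.3 = 17065 J
q2 (vaporize at 100 °C): 61.1 × 2259.0 = 138025 J
q3 (heat steam 100.0→110.9 °C): 61.1 × 2.03 × 10.9 = 1352 J
Total: 17065 + 138025 + 1352 = 156442 J = 156 kJ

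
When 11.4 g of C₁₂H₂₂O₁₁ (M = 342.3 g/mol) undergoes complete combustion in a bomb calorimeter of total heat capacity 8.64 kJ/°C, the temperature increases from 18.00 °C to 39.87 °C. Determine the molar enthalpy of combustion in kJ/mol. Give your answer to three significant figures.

ΔH = -5670 kJ/mol

ΔT = 39.87 − 18.00 = 21.87 °C
q_cal = C_cal × ΔT = 8.64 × 21.87 = 188.9568 kJ
n = 11.4 / 342.3 = 0.03330 mol
q_rxn = −q_cal = -188.9568 kJ
ΔH = -188.9568 / 0.03330 = -5674 kJ/mol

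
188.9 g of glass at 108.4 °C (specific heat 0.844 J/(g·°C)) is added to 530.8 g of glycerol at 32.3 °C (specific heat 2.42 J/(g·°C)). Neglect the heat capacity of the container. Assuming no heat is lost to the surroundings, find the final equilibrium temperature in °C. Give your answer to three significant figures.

Heat lost by glass = heat gained by glycerol.
(188.9)(0.844)(108.4 − T) = (530.8)(2.42)(T − 32.3)
159.4316 (108.4 − T) = 1284.536 (T − 32.3)
17282 − 159.4316 T = 1284.536 T − 41491
58773 = 1443.9676 T
T = 40.70 °C

T_f = 40.7 °C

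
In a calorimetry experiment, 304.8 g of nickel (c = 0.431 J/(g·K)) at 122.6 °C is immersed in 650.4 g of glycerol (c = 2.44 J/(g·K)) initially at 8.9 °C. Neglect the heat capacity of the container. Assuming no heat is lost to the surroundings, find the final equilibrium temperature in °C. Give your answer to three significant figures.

T_f = 17.6 °C

Heat lost by nickel = heat gained by glycerol.
(304.8)(0.431)(122.6 − T) = (650.4)(2.44)(T − 8.9)
131.3688 (122.6 − T) = 1586.976 (T − 8.9)
16106 − 131.3688 T = 1586.976 T − 14124
30230 = 1718.3448 T
T = 17.59 °C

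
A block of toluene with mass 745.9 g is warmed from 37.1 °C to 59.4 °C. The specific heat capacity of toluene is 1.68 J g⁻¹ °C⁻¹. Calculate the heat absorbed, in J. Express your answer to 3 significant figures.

q = 27900 J

q = m c ΔT = 745.9 × 1.68 × (59.4 − 37.1)
q = 745.9 × 1.68 × 22.3 = 27940 J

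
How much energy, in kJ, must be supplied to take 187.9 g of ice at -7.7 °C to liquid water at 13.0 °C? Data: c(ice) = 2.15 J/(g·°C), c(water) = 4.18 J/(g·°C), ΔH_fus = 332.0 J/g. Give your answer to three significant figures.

q = 75.7 kJ

q1 (heat ice -7.7→0.0 °C): 187.9 × 2.15 × 7.7 = 3111 J
q2 (melt at 0 °C): 187.9 × 332.0 = 62383 J
q3 (heat water 0.0→13.0 °C): 187.9 × 4.18 × 13.0 = 10210 J
Total: 3111 + 62383 + 10210 = 75704 J = 75.7 kJ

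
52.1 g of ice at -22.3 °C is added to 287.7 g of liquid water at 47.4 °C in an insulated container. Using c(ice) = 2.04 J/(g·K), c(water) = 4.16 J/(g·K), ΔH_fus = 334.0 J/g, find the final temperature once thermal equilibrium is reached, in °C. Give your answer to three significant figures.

T_f = 26.1 °C

Heat to bring ice to 0 °C and melt it: q₁ = 52.1×2.04×22.3 + 52.1×334.0 = 19772 J
Heat the water can supply cooling to 0 °C: 287.7×4.16×47.4 = 56729.8 J > q₁, so all ice melts.
Energy balance: 287.7×4.16×(47.4 − T) = 19772 + 52.1×4.16×(T − 0)
1196.832(47.4 − T) = 19772 + 216.736 T
56729.8 − 19772 = 1413.568 T
T = 36957.8 / 1413.568 = 26.145 °C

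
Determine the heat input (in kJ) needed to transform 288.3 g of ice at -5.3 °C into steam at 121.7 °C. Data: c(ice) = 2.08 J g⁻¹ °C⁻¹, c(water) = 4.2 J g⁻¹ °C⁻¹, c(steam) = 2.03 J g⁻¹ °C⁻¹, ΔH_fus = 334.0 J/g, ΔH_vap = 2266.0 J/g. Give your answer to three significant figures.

q = 887 kJ

q1 (heat ice -5.3→0.0 °C): 288.3 × 2.08 × 5.3 = 3178 J
q2 (melt at 0 °C): 288.3 × 334.0 = 96292 J
q3 (heat water 0.0→100.0 °C): 288.3 × 4.2 × 100.0 = 121086 J
q4 (vaporize at 100 °C): 288.3 × 2266.0 = 653288 J
q5 (heat steam 100.0→121.7 °C): 288.3 × 2.03 × 21.7 = 12700 J
Total: 3178 + 96292 + 121086 + 653288 + 12700 = 886544 J = 887 kJ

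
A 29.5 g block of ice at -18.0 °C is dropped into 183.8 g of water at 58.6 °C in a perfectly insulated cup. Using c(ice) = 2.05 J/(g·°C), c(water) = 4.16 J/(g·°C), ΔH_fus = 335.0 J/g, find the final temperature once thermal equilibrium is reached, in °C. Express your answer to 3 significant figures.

T_f = 38.1 °C

Heat to bring ice to 0 °C and melt it: q₁ = 29.5×2.05×18.0 + 29.5×335.0 = 10971 J
Heat the water can supply cooling to 0 °C: 183.8×4.16×58.6 = 44806.0 J > q₁, so all ice melts.
Energy balance: 183.8×4.16×(58.6 − T) = 10971 + 29.5×4.16×(T − 0)
764.608(58.6 − T) = 10971 + 122.72 T
44806.0 − 10971 = 887.328 T
T = 33835.0 / 887.328 = 38.13 °C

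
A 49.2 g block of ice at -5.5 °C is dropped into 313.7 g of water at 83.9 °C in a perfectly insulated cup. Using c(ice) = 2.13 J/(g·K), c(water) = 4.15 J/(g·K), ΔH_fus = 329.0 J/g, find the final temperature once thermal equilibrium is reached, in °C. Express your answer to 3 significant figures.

T_f = 61.4 °C

Heat to bring ice to 0 °C and melt it: q₁ = 49.2×2.13×5.5 + 49.2×329.0 = 16763 J
Heat the water can supply cooling to 0 °C: 313.7×4.15×83.9 = 109226 J > q₁, so all ice melts.
Energy balance: 313.7×4.15×(83.9 − T) = 16763 + 49.2×4.15×(T − 0)
1301.855(83.9 − T) = 16763 + 204.18 T
109226 − 16763 = 1506.035 T
T = 92463 / 1506.035 = 61.39 °C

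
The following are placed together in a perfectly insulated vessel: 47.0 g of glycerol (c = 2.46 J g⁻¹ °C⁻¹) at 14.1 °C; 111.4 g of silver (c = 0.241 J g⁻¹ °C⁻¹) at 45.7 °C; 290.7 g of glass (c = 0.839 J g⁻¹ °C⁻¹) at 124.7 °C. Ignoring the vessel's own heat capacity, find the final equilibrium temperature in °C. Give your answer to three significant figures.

Σ mᵢcᵢ(T − Tᵢ) = 0  ⇒  T = Σ mᵢcᵢTᵢ / Σ mᵢcᵢ
Σ mᵢcᵢ = 47.0×2.46 + 111.4×0.241 + 290.7×0.839 = 386.3647
Σ mᵢcᵢTᵢ = 115.62×14.1 + 26.8474×45.7 + 243.8973×124.7 = 33271
T = 33271 / 386.3647 = 86.11 °C

T_f = 86.1 °C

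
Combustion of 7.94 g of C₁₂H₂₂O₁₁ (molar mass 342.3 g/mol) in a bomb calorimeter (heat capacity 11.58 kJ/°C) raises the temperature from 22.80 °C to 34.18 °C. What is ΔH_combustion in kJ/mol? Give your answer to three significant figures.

ΔH = -5680 kJ/mol

ΔT = 34.18 − 22.80 = 11.38 °C
q_cal = C_cal × ΔT = 11.58 × 11.38 = 131.7804 kJ
n = 7.94 / 342.3 = 0.02320 mol
q_rxn = −q_cal = -131.7804 kJ
ΔH = -131.7804 / 0.02320 = -5680 kJ/mol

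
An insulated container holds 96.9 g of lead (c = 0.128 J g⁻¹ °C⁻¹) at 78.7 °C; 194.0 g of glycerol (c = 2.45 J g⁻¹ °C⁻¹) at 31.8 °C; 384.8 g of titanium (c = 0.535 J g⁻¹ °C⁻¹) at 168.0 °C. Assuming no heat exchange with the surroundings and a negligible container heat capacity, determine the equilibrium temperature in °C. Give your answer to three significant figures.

Σ mᵢcᵢ(T − Tᵢ) = 0  ⇒  T = Σ mᵢcᵢTᵢ / Σ mᵢcᵢ
Σ mᵢcᵢ = 96.9×0.128 + 194.0×2.45 + 384.8×0.535 = 693.5712
Σ mᵢcᵢTᵢ = 12.4032×78.7 + 475.3×31.8 + 205.868×168.0 = 50676
T = 50676 / 693.5712 = 73.07 °C

T_f = 73.1 °C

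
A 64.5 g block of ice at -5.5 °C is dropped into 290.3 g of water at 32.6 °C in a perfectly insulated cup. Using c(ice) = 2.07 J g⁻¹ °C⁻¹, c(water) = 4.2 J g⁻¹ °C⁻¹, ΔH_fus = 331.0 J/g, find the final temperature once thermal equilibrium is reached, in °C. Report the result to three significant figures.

T_f = 11.9 °C

Heat to bring ice to 0 °C and melt it: q₁ = 64.5×2.07×5.5 + 64.5×331.0 = 22084 J
Heat the water can supply cooling to 0 °C: 290.3×4.2×32.6 = 39747.9 J > q₁, so all ice melts.
Energy balance: 290.3×4.2×(32.6 − T) = 22084 + 64.5×4.2×(T − 0)
1219.26(32.6 − T) = 22084 + 270.9 T
39747.9 − 22084 = 1490.16 T
T = 17663.9 / 1490.16 = 11.85 °C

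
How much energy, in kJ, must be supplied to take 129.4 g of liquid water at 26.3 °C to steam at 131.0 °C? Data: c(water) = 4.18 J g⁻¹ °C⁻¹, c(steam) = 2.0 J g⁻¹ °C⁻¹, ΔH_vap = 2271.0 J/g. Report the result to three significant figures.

q = 342 kJ

q1 (heat water 26.3→100.0 °C): 129.4 × 4.18 × 73.7 = 39864 J
q2 (vaporize at 100 °C): 129.4 × 2271.0 = 293867 J
q3 (heat steam 100.0→131.0 °C): 129.4 × 2.0 × 31.0 = 8023 J
Total: 39864 + 293867 + 8023 = 341754 J = 342 kJ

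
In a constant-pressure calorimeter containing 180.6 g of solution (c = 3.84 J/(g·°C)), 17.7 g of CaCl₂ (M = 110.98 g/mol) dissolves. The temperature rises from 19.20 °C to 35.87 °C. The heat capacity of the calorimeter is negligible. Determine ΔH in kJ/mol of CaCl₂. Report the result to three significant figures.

|ΔT| = |35.87 − 19.20| = 16.67 °C
|q_surr| = (180.6 × 3.84) × 16.67 = 693.504 × 16.67 = 11560 J
n(CaCl₂) = 17.7 / 110.98 = 0.1595 mol
Temperature rose, so q_rxn = −|q_surr| = -11.56 kJ
ΔH = q_rxn / n = -72.48 kJ/mol

ΔH = -72.5 kJ/mol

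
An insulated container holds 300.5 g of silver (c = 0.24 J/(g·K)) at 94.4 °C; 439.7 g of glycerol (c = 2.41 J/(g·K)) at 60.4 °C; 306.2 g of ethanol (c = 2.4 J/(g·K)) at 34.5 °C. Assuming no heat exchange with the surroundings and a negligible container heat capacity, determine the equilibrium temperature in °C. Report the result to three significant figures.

T_f = 51.5 °C

Σ mᵢcᵢ(T − Tᵢ) = 0  ⇒  T = Σ mᵢcᵢTᵢ / Σ mᵢcᵢ
Σ mᵢcᵢ = 300.5×0.24 + 439.7×2.41 + 306.2×2.4 = 1866.677
Σ mᵢcᵢTᵢ = 72.12×94.4 + 1059.677×60.4 + 734.88×34.5 = 96166
T = 96166 / 1866.677 = 51.52 °C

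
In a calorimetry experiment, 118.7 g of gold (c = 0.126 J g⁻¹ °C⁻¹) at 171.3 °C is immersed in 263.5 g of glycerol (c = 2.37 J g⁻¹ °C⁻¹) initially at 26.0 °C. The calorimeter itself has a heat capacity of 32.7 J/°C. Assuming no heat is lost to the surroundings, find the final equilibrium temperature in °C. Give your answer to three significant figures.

T_f = 29.2 °C

Heat lost by gold = heat gained by glycerol + calorimeter.
(118.7)(0.126)(171.3 − T) = [(263.5)(2.37) + 32.7](T − 26.0)
14.9562 (171.3 − T) = 657.195 (T − 26.0)
2562.0 − 14.9562 T = 657.195 T − 17087
19649.0 = 672.1512 T
T = 29.23 °C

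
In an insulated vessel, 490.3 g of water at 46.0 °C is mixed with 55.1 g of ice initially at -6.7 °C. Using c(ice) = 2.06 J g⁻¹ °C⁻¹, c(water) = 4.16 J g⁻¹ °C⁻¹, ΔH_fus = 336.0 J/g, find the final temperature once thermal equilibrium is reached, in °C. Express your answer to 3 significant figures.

Heat to bring ice to 0 °C and melt it: q₁ = 55.1×2.06×6.7 + 55.1×336.0 = 19274 J
Heat the water can supply cooling to 0 °C: 490.3×4.16×46.0 = 93823.8 J > q₁, so all ice melts.
Energy balance: 490.3×4.16×(46.0 − T) = 19274 + 55.1×4.16×(T − 0)
2039.648(46.0 − T) = 19274 + 229.216 T
93823.8 − 19274 = 2268.864 T
T = 74549.8 / 2268.864 = 32.86 °C

T_f = 32.9 °C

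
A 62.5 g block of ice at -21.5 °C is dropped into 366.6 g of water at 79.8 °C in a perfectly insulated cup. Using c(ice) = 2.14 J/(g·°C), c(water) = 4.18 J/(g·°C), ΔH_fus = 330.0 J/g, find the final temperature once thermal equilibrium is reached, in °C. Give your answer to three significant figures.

Heat to bring ice to 0 °C and melt it: q₁ = 62.5×2.14×21.5 + 62.5×330.0 = 23501 J
Heat the water can supply cooling to 0 °C: 366.6×4.18×79.8 = 122285 J > q₁, so all ice melts.
Energy balance: 366.6×4.18×(79.8 − T) = 23501 + 62.5×4.18×(T − 0)
1532.388(79.8 − T) = 23501 + 261.25 T
122285 − 23501 = 1793.638 T
T = 98784 / 1793.638 = 55.07 °C

T_f = 55.1 °C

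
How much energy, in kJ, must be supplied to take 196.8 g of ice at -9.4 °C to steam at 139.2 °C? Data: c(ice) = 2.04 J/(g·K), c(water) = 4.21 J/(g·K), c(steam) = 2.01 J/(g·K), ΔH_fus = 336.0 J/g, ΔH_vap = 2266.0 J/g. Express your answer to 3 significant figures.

q = 614 kJ

q1 (heat ice -9.4→0.0 °C): 196.8 × 2.04 × 9.4 = 3774 J
q2 (melt at 0 °C): 196.8 × 336.0 = 66125 J
q3 (heat water 0.0→100.0 °C): 196.8 × 4.21 × 100.0 = 82853 J
q4 (vaporize at 100 °C): 196.8 × 2266.0 = 445949 J
q5 (heat steam 100.0→139.2 °C): 196.8 × 2.01 × 39.2 = 15506 J
Total: 3774 + 66125 + 82853 + 445949 + 15506 = 614207 J = 614 kJ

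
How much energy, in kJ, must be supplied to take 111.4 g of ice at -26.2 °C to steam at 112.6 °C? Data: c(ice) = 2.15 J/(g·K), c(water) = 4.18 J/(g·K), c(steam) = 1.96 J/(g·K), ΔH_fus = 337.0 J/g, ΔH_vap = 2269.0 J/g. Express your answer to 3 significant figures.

q = 346 kJ

q1 (heat ice -26.2→0.0 °C): 111.4 × 2.15 × 26.2 = 6275 J
q2 (melt at 0 °C): 111.4 × 337.0 = 37542 J
q3 (heat water 0.0→100.0 °C): 111.4 × 4.18 × 100.0 = 46565 J
q4 (vaporize at 100 °C): 111.4 × 2269.0 = 252767 J
q5 (heat steam 100.0→112.6 °C): 111.4 × 1.96 × 12.6 = 2751 J
Total: 6275 + 37542 + 46565 + 252767 + 2751 = 345900 J = 346 kJ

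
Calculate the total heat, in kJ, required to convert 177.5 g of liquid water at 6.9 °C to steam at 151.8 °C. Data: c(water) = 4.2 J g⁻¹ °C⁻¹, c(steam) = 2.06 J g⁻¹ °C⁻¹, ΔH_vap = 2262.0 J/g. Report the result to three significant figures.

q = 490 kJ

q1 (heat water 6.9→100.0 °C): 177.5 × 4.2 × 93.1 = 69406 J
q2 (vaporize at 100 °C): 177.5 × 2262.0 = 401505 J
q3 (heat steam 100.0→151.8 °C): 177.5 × 2.06 × 51.8 = 18941 J
Total: 69406 + 401505 + 18941 = 489852 J = 490 kJ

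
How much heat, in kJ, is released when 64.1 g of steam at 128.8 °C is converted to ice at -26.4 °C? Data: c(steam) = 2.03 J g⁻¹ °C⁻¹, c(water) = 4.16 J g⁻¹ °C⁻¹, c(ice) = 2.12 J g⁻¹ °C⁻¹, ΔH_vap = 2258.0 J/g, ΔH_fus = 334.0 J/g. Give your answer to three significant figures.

q1 (cool steam 128.8→100 °C): 64.1 × 2.03 × 28.8 = 3748 J
q2 (condense at 100 °C): 64.1 × 2258.0 = 144738 J
q3 (cool water 100→0 °C): 64.1 × 4.16 × 100.0 = 26666 J
q4 (freeze at 0 °C): 64.1 × 334.0 = 21409 J
q5 (cool ice 0→-26.4 °C): 64.1 × 2.12 × 26.4 = 3588 J
Total: 3748 + 144738 + 26666 + 21409 + 3588 = 200149 J = 200 kJ

q = 200 kJ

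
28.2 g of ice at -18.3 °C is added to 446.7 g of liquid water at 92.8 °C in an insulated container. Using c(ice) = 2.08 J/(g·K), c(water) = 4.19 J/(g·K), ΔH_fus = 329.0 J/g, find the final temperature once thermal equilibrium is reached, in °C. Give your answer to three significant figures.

T_f = 82.1 °C

Heat to bring ice to 0 °C and melt it: q₁ = 28.2×2.08×18.3 + 28.2×329.0 = 10351 J
Heat the water can supply cooling to 0 °C: 446.7×4.19×92.8 = 173691 J > q₁, so all ice melts.
Energy balance: 446.7×4.19×(92.8 − T) = 10351 + 28.2×4.19×(T − 0)
1871.673(92.8 − T) = 10351 + 118.158 T
173691 − 10351 = 1989.831 T
T = 163340 / 1989.831 = 82.09 °C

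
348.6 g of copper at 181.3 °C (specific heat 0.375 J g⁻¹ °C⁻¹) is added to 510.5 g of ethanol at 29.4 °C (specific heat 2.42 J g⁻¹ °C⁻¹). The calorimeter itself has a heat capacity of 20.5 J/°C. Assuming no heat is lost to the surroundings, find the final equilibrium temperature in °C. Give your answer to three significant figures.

Heat lost by copper = heat gained by ethanol + calorimeter.
(348.6)(0.375)(181.3 − T) = [(510.5)(2.42) + 20.5](T − 29.4)
130.725 (181.3 − T) = 1255.91 (T − 29.4)
23700 − 130.725 T = 1255.91 T − 36924
60624 = 1386.635 T
T = 43.72 °C

T_f = 43.7 °C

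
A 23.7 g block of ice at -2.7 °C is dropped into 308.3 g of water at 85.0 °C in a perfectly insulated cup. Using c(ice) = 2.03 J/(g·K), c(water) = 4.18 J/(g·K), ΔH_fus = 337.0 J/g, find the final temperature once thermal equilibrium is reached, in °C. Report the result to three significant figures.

Heat to bring ice to 0 °C and melt it: q₁ = 23.7×2.03×2.7 + 23.7×337.0 = 8116.8 J
Heat the water can supply cooling to 0 °C: 308.3×4.18×85.0 = 109539 J > q₁, so all ice melts.
Energy balance: 308.3×4.18×(85.0 − T) = 8116.8 + 23.7×4.18×(T − 0)
1288.694(85.0 − T) = 8116.8 + 99.066 T
109539 − 8116.8 = 1387.760 T
T = 101422.2 / 1387.760 = 73.08 °C

T_f = 73.1 °C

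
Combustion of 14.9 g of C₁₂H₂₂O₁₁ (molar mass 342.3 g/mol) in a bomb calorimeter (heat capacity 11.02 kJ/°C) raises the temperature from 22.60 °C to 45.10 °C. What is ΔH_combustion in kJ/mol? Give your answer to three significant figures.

ΔH = -5700 kJ/mol

ΔT = 45.10 − 22.60 = 22.50 °C
q_cal = C_cal × ΔT = 11.02 × 22.50 = 247.95 kJ
n = 14.9 / 342.3 = 0.04353 mol
q_rxn = −q_cal = -247.95 kJ
ΔH = -247.95 / 0.04353 = -5696 kJ/mol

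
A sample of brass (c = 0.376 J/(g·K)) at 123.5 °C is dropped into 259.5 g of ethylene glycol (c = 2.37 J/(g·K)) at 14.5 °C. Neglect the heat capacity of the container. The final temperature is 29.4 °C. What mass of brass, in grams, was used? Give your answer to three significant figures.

q_gained = (259.5 × 2.37) × (29.4 − 14.5) = 9164 J
q_lost = m × 0.376 × (123.5 − 29.4) = 35.3816 m
m = 9164 / 35.3816 = 259 g

m = 259 g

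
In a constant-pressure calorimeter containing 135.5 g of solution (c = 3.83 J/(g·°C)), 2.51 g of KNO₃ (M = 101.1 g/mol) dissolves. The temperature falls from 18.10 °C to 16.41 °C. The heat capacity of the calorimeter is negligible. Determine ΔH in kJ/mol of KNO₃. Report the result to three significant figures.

ΔH = 35.3 kJ/mol

|ΔT| = |16.41 − 18.10| = 1.69 °C
|q_surr| = (135.5 × 3.83) × 1.69 = 518.965 × 1.69 = 877.1 J
n(KNO₃) = 2.51 / 101.1 = 0.02483 mol
Temperature fell, so q_rxn = +|q_surr| = 0.8771 kJ
ΔH = q_rxn / n = 35.32 kJ/mol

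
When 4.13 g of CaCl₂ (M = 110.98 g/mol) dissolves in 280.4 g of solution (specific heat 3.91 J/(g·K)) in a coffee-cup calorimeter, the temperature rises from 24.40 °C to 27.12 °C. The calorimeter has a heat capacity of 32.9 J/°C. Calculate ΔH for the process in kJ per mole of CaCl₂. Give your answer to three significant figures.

ΔH = -82.5 kJ/mol

|ΔT| = |27.12 − 24.40| = 2.72 °C
|q_surr| = (280.4 × 3.91 + 32.9) × 2.72 = 1129.264 × 2.72 = 3071.6 J
n(CaCl₂) = 4.13 / 110.98 = 0.037214 mol
Temperature rose, so q_rxn = −|q_surr| = -3.0716 kJ
ΔH = q_rxn / n = -82.54 kJ/mol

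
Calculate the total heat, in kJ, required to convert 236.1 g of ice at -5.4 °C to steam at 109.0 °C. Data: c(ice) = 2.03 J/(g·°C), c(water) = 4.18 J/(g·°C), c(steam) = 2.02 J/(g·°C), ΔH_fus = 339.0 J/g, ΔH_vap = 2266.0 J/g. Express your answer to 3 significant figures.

q = 721 kJ

q1 (heat ice -5.4→0.0 °C): 236.1 × 2.03 × 5.4 = 2588 J
q2 (melt at 0 °C): 236.1 × 339.0 = 80038 J
q3 (heat water 0.0→100.0 °C): 236.1 × 4.18 × 100.0 = 98690 J
q4 (vaporize at 100 °C): 236.1 × 2266.0 = 535003 J
q5 (heat steam 100.0→109.0 °C): 236.1 × 2.02 × 9.0 = 4292 J
Total: 2588 + 80038 + 98690 + 535003 + 4292 = 720611 J = 721 kJ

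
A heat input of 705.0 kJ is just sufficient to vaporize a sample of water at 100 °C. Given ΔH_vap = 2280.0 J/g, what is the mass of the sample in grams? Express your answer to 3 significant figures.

m = 309 g

m = q / ΔH_vap = 705000 J / 2280.0 J/g = 309 g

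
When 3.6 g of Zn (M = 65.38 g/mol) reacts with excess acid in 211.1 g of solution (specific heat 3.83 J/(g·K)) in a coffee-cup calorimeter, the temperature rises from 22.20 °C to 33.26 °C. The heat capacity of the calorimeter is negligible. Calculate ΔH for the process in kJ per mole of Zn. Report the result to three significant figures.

ΔH = -162 kJ/mol

|ΔT| = |33.26 − 22.20| = 11.06 °C
|q_surr| = (211.1 × 3.83) × 11.06 = 808.513 × 11.06 = 8942 J
n(Zn) = 3.6 / 65.38 = 0.05506 mol
Temperature rose, so q_rxn = −|q_surr| = -8.942 kJ
ΔH = q_rxn / n = -162.4 kJ/mol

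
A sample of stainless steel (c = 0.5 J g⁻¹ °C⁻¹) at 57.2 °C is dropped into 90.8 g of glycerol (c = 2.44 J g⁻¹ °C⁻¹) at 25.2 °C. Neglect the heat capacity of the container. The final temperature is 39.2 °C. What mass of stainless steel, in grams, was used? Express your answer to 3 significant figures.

q_gained = (90.8 × 2.44) × (39.2 − 25.2) = 3102 J
q_lost = m × 0.5 × (57.2 − 39.2) = 9 m
m = 3102 / 9 = 345 g

m = 345 g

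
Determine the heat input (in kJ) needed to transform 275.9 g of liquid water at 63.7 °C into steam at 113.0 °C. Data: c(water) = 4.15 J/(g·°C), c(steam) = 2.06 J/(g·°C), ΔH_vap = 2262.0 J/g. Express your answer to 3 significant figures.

q = 673 kJ

q1 (heat water 63.7→100.0 °C): 275.9 × 4.15 × 36.3 = 41563 J
q2 (vaporize at 100 °C): 275.9 × 2262.0 = 624086 J
q3 (heat steam 100.0→113.0 °C): 275.9 × 2.06 × 13.0 = 7389 J
Total: 41563 + 624086 + 7389 = 673038 J = 673 kJ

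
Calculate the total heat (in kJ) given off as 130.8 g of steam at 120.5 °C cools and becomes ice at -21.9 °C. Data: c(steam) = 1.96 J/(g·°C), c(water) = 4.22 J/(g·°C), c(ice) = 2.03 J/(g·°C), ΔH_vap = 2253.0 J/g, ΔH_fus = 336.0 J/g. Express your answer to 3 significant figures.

q1 (cool steam 120.5→100 °C): 130.8 × 1.96 × 20.5 = 5256 J
q2 (condense at 100 °C): 130.8 × 2253.0 = 294692 J
q3 (cool water 100→0 °C): 130.8 × 4.22 × 100.0 = 55198 J
q4 (freeze at 0 °C): 130.8 × 336.0 = 43949 J
q5 (cool ice 0→-21.9 °C): 130.8 × 2.03 × 21.9 = 5815 J
Total: 5256 + 294692 + 55198 + 43949 + 5815 = 404910 J = 405 kJ

q = 405 kJ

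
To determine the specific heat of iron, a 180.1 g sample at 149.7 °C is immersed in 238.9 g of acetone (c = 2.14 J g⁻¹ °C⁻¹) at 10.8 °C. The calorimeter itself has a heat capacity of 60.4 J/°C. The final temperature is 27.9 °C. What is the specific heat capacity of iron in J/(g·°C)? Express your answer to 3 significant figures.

q_gained = (238.9 × 2.14 + 60.4) × (27.9 − 10.8) = 9775 J
q_lost = 180.1 × c × (149.7 − 27.9) = 21936.18 c
Set equal: c = 9775 / 21936.18 = 0.446 J/(g·°C)

c = 0.446 J/(g·°C)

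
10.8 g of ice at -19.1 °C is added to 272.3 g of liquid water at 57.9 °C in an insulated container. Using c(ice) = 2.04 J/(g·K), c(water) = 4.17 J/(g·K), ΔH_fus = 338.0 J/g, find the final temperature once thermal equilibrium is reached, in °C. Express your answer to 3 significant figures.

T_f = 52.2 °C

Heat to bring ice to 0 °C and melt it: q₁ = 10.8×2.04×19.1 + 10.8×338.0 = 4071.2 J
Heat the water can supply cooling to 0 °C: 272.3×4.17×57.9 = 65744.9 J > q₁, so all ice melts.
Energy balance: 272.3×4.17×(57.9 − T) = 4071.2 + 10.8×4.17×(T − 0)
1135.491(57.9 − T) = 4071.2 + 45.036 T
65744.9 − 4071.2 = 1180.527 T
T = 61673.7 / 1180.527 = 52.24 °C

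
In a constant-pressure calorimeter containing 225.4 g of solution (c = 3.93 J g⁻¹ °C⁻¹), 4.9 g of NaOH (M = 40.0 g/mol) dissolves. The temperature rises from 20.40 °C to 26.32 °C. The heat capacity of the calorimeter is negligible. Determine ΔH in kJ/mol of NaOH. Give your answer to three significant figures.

|ΔT| = |26.32 − 20.40| = 5.92 °C
|q_surr| = (225.4 × 3.93) × 5.92 = 885.822 × 5.92 = 5244 J
n(NaOH) = 4.9 / 40.0 = 0.1225 mol
Temperature rose, so q_rxn = −|q_surr| = -5.244 kJ
ΔH = q_rxn / n = -42.81 kJ/mol

ΔH = -42.8 kJ/mol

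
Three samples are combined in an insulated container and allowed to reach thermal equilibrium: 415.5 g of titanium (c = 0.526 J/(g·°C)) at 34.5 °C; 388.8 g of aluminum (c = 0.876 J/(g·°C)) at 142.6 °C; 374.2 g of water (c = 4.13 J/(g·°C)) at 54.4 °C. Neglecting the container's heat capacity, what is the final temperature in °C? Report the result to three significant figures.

Σ mᵢcᵢ(T − Tᵢ) = 0  ⇒  T = Σ mᵢcᵢTᵢ / Σ mᵢcᵢ
Σ mᵢcᵢ = 415.5×0.526 + 388.8×0.876 + 374.2×4.13 = 2104.5878
Σ mᵢcᵢTᵢ = 218.553×34.5 + 340.5888×142.6 + 1545.446×54.4 = 140180
T = 140180 / 2104.5878 = 66.61 °C

T_f = 66.6 °C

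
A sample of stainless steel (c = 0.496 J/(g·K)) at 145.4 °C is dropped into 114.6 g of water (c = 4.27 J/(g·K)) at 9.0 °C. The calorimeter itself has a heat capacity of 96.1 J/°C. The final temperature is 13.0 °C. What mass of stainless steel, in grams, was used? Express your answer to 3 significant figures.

m = 35.7 g

q_gained = (114.6 × 4.27 + 96.1) × (13.0 − 9.0) = 2342 J
q_lost = m × 0.496 × (145.4 − 13.0) = 65.6704 m
m = 2342 / 65.6704 = 35.7 g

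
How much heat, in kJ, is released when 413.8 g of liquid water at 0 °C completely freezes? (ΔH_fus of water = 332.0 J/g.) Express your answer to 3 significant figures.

q = m × ΔH_fus = 413.8 × 332.0 = 137400 J = 137 kJ

q = 137 kJ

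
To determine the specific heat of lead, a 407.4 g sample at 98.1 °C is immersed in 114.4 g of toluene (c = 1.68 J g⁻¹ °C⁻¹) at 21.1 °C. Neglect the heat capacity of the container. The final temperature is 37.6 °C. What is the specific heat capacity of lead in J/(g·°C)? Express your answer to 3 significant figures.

q_gained = (114.4 × 1.68) × (37.6 − 21.1) = 3171 J
q_lost = 407.4 × c × (98.1 − 37.6) = 24647.7 c
Set equal: c = 3171 / 24647.7 = 0.129 J/(g·°C)

c = 0.129 J/(g·°C)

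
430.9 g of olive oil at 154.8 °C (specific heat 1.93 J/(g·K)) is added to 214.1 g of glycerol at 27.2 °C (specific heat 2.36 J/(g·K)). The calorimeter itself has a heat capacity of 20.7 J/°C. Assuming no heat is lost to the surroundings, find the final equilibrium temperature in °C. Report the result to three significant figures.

Heat lost by olive oil = heat gained by glycerol + calorimeter.
(430.9)(1.93)(154.8 − T) = [(214.1)(2.36) + 20.7](T − 27.2)
831.637 (154.8 − T) = 525.976 (T − 27.2)
128740 − 831.637 T = 525.976 T − 14307
143047 = 1357.613 T
T = 105.4 °C

T_f = 105 °C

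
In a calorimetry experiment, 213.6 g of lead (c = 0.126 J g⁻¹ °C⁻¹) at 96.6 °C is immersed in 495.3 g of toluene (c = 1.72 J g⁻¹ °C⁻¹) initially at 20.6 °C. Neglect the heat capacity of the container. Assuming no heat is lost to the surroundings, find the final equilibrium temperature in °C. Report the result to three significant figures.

T_f = 22.9 °C

Heat lost by lead = heat gained by toluene.
(213.6)(0.126)(96.6 − T) = (495.3)(1.72)(T − 20.6)
26.9136 (96.6 − T) = 851.916 (T − 20.6)
2599.9 − 26.9136 T = 851.916 T − 17549
20148.9 = 878.8296 T
T = 22.93 °C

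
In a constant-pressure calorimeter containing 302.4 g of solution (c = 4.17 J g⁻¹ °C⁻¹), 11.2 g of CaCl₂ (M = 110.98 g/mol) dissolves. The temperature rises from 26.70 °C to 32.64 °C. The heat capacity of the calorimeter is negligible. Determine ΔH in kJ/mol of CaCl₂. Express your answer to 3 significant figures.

ΔH = -74.2 kJ/mol

|ΔT| = |32.64 − 26.70| = 5.94 °C
|q_surr| = (302.4 × 4.17) × 5.94 = 1261.008 × 5.94 = 7490 J
n(CaCl₂) = 11.2 / 110.98 = 0.1009 mol
Temperature rose, so q_rxn = −|q_surr| = -7.490 kJ
ΔH = q_rxn / n = -74.23 kJ/mol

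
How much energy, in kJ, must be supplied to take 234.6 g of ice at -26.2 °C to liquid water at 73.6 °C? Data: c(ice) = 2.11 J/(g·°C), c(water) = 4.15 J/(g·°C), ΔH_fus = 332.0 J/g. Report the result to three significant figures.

q1 (heat ice -26.2→0.0 °C): 234.6 × 2.11 × 26.2 = 12969 J
q2 (melt at 0 °C): 234.6 × 332.0 = 77887 J
q3 (heat water 0.0→73.6 °C): 234.6 × 4.15 × 73.6 = 71656 J
Total: 12969 + 77887 + 71656 = 162512 J = 163 kJ

q = 163 kJ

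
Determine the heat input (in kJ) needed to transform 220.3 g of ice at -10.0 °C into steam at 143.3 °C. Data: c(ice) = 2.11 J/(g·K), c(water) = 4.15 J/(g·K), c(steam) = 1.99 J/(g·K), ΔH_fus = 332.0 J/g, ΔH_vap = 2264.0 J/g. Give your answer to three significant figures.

q = 687 kJ

q1 (heat ice -10.0→0.0 °C): 220.3 × 2.11 × 10.0 = 4648 J
q2 (melt at 0 °C): 220.3 × 332.0 = 73140 J
q3 (heat water 0.0→100.0 °C): 220.3 × 4.15 × 100.0 = 91425 J
q4 (vaporize at 100 °C): 220.3 × 2264.0 = 498759 J
q5 (heat steam 100.0→143.3 °C): 220.3 × 1.99 × 43.3 = 18983 J
Total: 4648 + 73140 + 91425 + 498759 + 18983 = 686955 J = 687 kJ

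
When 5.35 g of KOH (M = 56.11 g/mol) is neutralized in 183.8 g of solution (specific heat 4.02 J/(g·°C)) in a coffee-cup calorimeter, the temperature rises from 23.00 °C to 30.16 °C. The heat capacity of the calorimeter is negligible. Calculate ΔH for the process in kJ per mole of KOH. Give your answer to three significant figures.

ΔH = -55.5 kJ/mol

|ΔT| = |30.16 − 23.00| = 7.16 °C
|q_surr| = (183.8 × 4.02) × 7.16 = 738.876 × 7.16 = 5290 J
n(KOH) = 5.35 / 56.11 = 0.09535 mol
Temperature rose, so q_rxn = −|q_surr| = -5.290 kJ
ΔH = q_rxn / n = -55.48 kJ/mol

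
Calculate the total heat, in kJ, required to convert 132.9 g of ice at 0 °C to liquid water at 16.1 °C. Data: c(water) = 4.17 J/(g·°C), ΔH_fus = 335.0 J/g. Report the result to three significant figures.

q1 (melt at 0 °C): 132.9 × 335.0 = 44522 J
q2 (heat water 0.0→16.1 °C): 132.9 × 4.17 × 16.1 = 8923 J
Total: 44522 + 8923 = 53445 J = 53.4 kJ

q = 53.4 kJ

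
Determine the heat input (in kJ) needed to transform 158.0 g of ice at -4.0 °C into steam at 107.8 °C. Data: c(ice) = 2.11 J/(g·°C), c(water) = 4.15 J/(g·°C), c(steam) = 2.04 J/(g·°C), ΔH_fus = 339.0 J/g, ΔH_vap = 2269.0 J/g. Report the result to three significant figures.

q = 481 kJ

q1 (heat ice -4.0→0.0 °C): 158.0 × 2.11 × 4.0 = 1334 J
q2 (melt at 0 °C): 158.0 × 339.0 = 53562 J
q3 (heat water 0.0→100.0 °C): 158.0 × 4.15 × 100.0 = 65570 J
q4 (vaporize at 100 °C): 158.0 × 2269.0 = 358502 J
q5 (heat steam 100.0→107.8 °C): 158.0 × 2.04 × 7.8 = 2514 J
Total: 1334 + 53562 + 65570 + 358502 + 2514 = 481482 J = 481 kJ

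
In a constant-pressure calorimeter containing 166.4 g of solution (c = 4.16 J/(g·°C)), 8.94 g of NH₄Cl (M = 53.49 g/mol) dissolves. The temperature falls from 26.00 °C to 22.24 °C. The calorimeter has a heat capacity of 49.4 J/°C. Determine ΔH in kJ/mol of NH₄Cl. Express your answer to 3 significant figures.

|ΔT| = |22.24 − 26.00| = 3.76 °C
|q_surr| = (166.4 × 4.16 + 49.4) × 3.76 = 741.624 × 3.76 = 2789 J
n(NH₄Cl) = 8.94 / 53.49 = 0.1671 mol
Temperature fell, so q_rxn = +|q_surr| = 2.789 kJ
ΔH = q_rxn / n = 16.69 kJ/mol

ΔH = 16.7 kJ/mol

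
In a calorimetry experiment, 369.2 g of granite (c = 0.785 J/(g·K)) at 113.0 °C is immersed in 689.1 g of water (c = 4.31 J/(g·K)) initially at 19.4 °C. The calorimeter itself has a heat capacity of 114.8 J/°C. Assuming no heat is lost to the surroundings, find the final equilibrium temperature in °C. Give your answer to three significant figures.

Heat lost by granite = heat gained by water + calorimeter.
(369.2)(0.785)(113.0 − T) = [(689.1)(4.31) + 114.8](T − 19.4)
289.822 (113.0 − T) = 3084.821 (T − 19.4)
32750 − 289.822 T = 3084.821 T − 59846
92596 = 3374.643 T
T = 27.44 °C

T_f = 27.4 °C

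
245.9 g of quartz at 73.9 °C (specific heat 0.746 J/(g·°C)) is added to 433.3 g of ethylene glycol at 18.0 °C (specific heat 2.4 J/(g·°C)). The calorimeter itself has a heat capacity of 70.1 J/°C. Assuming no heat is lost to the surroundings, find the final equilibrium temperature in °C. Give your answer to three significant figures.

Heat lost by quartz = heat gained by ethylene glycol + calorimeter.
(245.9)(0.746)(73.9 − T) = [(433.3)(2.4) + 70.1](T − 18.0)
183.4414 (73.9 − T) = 1110.02 (T − 18.0)
13556 − 183.4414 T = 1110.02 T − 19980
33536 = 1293.4614 T
T = 25.93 °C

T_f = 25.9 °C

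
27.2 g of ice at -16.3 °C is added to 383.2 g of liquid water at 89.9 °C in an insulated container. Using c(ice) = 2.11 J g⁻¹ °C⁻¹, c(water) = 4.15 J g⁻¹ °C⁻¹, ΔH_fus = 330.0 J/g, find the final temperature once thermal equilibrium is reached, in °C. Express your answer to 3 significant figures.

Heat to bring ice to 0 °C and melt it: q₁ = 27.2×2.11×16.3 + 27.2×330.0 = 9911.5 J
Heat the water can supply cooling to 0 °C: 383.2×4.15×89.9 = 142966 J > q₁, so all ice melts.
Energy balance: 383.2×4.15×(89.9 − T) = 9911.5 + 27.2×4.15×(T − 0)
1590.28(89.9 − T) = 9911.5 + 112.88 T
142966 − 9911.5 = 1703.16 T
T = 133054.5 / 1703.16 = 78.12 °C

T_f = 78.1 °C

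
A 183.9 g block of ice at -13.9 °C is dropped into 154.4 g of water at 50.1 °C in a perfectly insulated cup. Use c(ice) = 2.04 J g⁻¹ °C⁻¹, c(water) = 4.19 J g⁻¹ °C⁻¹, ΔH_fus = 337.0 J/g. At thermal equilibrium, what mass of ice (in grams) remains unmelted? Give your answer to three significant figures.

m_ice remaining = 103 g

Heat to warm all ice to 0 °C: 183.9×2.04×13.9 = 5214.7 J
Heat released by water cooling to 0 °C: 154.4×4.19×50.1 = 32411 J
32411 J < 5214.7 + 183.9×337.0 = 67189.0 J, so not all ice melts; final T = 0 °C.
Heat left for melting: 32411 − 5214.7 = 27196.3 J
Mass melted = 27196.3 / 337.0 = 80.70 g
Ice remaining = 183.9 − 80.70 = 103.20 g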